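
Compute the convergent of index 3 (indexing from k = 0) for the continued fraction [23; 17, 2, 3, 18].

Using pₖ = aₖpₖ₋₁ + pₖ₋₂, qₖ = aₖqₖ₋₁ + qₖ₋₂ (with p₋₁=1, p₋₂=0, q₋₁=0, q₋₂=1):
  k=0: a=23, p=23, q=1
  k=1: a=17, p=392, q=17
  k=2: a=2, p=807, q=35
  k=3: a=3, p=2813, q=122

2813/122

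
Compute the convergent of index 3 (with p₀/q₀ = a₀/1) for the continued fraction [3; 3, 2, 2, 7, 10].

56/17

Using pₖ = aₖpₖ₋₁ + pₖ₋₂, qₖ = aₖqₖ₋₁ + qₖ₋₂ (with p₋₁=1, p₋₂=0, q₋₁=0, q₋₂=1):
  k=0: a=3, p=3, q=1
  k=1: a=3, p=10, q=3
  k=2: a=2, p=23, q=7
  k=3: a=2, p=56, q=17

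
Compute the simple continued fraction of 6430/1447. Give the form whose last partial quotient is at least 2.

6430 = 4×1447 + 642
1447 = 2×642 + 163
642 = 3×163 + 153
163 = 1×153 + 10
153 = 15×10 + 3
10 = 3×3 + 1
3 = 3×1 + 0  (stop)
So 6430/1447 = [4; 2, 3, 1, 15, 3, 3].

[4; 2, 3, 1, 15, 3, 3]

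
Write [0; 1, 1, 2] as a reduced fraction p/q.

Fold from the inside: start with 2/1.
  1 + 1/2 = 3/2
  1 + 2/3 = 5/3
  0 + 3/5 = 3/5

3/5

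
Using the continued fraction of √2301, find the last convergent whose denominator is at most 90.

√2301 = [47; 1, 30, 1, 94, …] (period length 4).
Convergents:
  p_0/q_0 = 47/1
  p_1/q_1 = 48/1
  p_2/q_2 = 1487/31
  p_3/q_3 = 1535/32
  p_4/q_4 = 145777/3039
q_3 = 32 ≤ 90 < 3039 = q_4, so the answer is 1535/32.

1535/32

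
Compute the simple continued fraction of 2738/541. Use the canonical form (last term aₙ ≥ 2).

[5; 16, 2, 1, 1, 6]

2738 = 5*541 + 33
541 = 16*33 + 13
33 = 2*13 + 7
13 = 1*7 + 6
7 = 1*6 + 1
6 = 6*1 + 0  (stop)
So 2738/541 = [5; 16, 2, 1, 1, 6].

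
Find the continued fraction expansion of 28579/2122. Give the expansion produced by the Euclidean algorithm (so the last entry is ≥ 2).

[13; 2, 7, 3, 3, 6, 2]

28579 = 13·2122 + 993
2122 = 2·993 + 136
993 = 7·136 + 41
136 = 3·41 + 13
41 = 3·13 + 2
13 = 6·2 + 1
2 = 2·1 + 0  (stop)
So 28579/2122 = [13; 2, 7, 3, 3, 6, 2].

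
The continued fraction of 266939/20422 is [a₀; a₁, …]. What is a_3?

6

266939 = 13·20422 + 1453   →  a_0 = 13
20422 = 14·1453 + 80   →  a_1 = 14
1453 = 18·80 + 13   →  a_2 = 18
80 = 6·13 + 2   →  a_3 = 6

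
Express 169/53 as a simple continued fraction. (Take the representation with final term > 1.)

169 = 3·53 + 10
53 = 5·10 + 3
10 = 3·3 + 1
3 = 3·1 + 0  (stop)
So 169/53 = [3; 5, 3, 3].

[3; 5, 3, 3]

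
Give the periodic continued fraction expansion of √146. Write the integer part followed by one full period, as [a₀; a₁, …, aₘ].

[12; 12, 24]

a₀ = ⌊√146⌋ = 12.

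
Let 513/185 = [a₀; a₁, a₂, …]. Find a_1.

513 = 2·185 + 143   →  a_0 = 2
185 = 1·143 + 42   →  a_1 = 1

1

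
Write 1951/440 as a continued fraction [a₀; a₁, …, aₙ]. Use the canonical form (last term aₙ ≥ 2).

1951 = 4*440 + 191
440 = 2*191 + 58
191 = 3*58 + 17
58 = 3*17 + 7
17 = 2*7 + 3
7 = 2*3 + 1
3 = 3*1 + 0  (stop)
So 1951/440 = [4; 2, 3, 3, 2, 2, 3].

[4; 2, 3, 3, 2, 2, 3]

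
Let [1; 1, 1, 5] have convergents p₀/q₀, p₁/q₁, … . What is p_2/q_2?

Using pₖ = aₖpₖ₋₁ + pₖ₋₂, qₖ = aₖqₖ₋₁ + qₖ₋₂ (with p₋₁=1, p₋₂=0, q₋₁=0, q₋₂=1):
  k=0: a=1, p=1, q=1
  k=1: a=1, p=2, q=1
  k=2: a=1, p=3, q=2

3/2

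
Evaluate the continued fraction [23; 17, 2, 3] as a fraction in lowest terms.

2813/122

Using pₖ = aₖpₖ₋₁ + pₖ₋₂ and qₖ = aₖqₖ₋₁ + qₖ₋₂:
  k=0: a=23, p=23, q=1
  k=1: a=17, p=392, q=17
  k=2: a=2, p=807, q=35
  k=3: a=3, p=2813, q=122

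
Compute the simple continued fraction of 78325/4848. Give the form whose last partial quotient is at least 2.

78325 = 16×4848 + 757
4848 = 6×757 + 306
757 = 2×306 + 145
306 = 2×145 + 16
145 = 9×16 + 1
16 = 16×1 + 0  (stop)
So 78325/4848 = [16; 6, 2, 2, 9, 16].

[16; 6, 2, 2, 9, 16]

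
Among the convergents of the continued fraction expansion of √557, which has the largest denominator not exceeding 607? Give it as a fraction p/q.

11116/471

√557 = [23; 1, 1, 1, 1, 46, …] (period length 5).
Convergents:
  p_0/q_0 = 23/1
  p_1/q_1 = 24/1
  p_2/q_2 = 47/2
  p_3/q_3 = 71/3
  p_4/q_4 = 118/5
  p_5/q_5 = 5499/233
  p_6/q_6 = 5617/238
  p_7/q_7 = 11116/471
  p_8/q_8 = 16733/709
q_7 = 471 ≤ 607 < 709 = q_8, so the answer is 11116/471.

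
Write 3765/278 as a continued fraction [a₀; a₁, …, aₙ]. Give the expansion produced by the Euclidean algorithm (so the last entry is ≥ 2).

[13; 1, 1, 5, 3, 2, 3]

3765 = 13×278 + 151
278 = 1×151 + 127
151 = 1×127 + 24
127 = 5×24 + 7
24 = 3×7 + 3
7 = 2×3 + 1
3 = 3×1 + 0  (stop)
So 3765/278 = [13; 1, 1, 5, 3, 2, 3].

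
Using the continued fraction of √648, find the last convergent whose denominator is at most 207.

1731/68

√648 = [25; 2, 5, 6, 5, 2, 50, …] (period length 6).
Convergents:
  p_0/q_0 = 25/1
  p_1/q_1 = 51/2
  p_2/q_2 = 280/11
  p_3/q_3 = 1731/68
  p_4/q_4 = 8935/351
q_3 = 68 ≤ 207 < 351 = q_4, so the answer is 1731/68.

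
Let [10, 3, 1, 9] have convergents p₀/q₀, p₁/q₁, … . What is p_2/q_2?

Using pₖ = aₖpₖ₋₁ + pₖ₋₂, qₖ = aₖqₖ₋₁ + qₖ₋₂ (with p₋₁=1, p₋₂=0, q₋₁=0, q₋₂=1):
  k=0: a=10, p=10, q=1
  k=1: a=3, p=31, q=3
  k=2: a=1, p=41, q=4

41/4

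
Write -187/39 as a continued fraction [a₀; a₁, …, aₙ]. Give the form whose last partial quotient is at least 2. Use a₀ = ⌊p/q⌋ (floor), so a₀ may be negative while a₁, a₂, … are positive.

[-5; 4, 1, 7]

-187 = -5*39 + 8
39 = 4*8 + 7
8 = 1*7 + 1
7 = 7*1 + 0  (stop)
So -187/39 = [-5; 4, 1, 7].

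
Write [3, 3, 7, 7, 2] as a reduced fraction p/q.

1115/336

Fold from the inside: start with 2/1.
  7 + 1/2 = 15/2
  7 + 2/15 = 107/15
  3 + 15/107 = 336/107
  3 + 107/336 = 1115/336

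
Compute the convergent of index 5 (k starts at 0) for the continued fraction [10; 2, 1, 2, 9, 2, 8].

Using pₖ = aₖpₖ₋₁ + pₖ₋₂, qₖ = aₖqₖ₋₁ + qₖ₋₂ (with p₋₁=1, p₋₂=0, q₋₁=0, q₋₂=1):
  k=0: a=10, p=10, q=1
  k=1: a=2, p=21, q=2
  k=2: a=1, p=31, q=3
  k=3: a=2, p=83, q=8
  k=4: a=9, p=778, q=75
  k=5: a=2, p=1639, q=158

1639/158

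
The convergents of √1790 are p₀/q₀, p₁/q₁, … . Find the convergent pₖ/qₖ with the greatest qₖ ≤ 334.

√1790 = [42; 3, 4, 8, 4, 3, 84, …] (period length 6).
Convergents:
  p_0/q_0 = 42/1
  p_1/q_1 = 127/3
  p_2/q_2 = 550/13
  p_3/q_3 = 4527/107
  p_4/q_4 = 18658/441
q_3 = 107 ≤ 334 < 441 = q_4, so the answer is 4527/107.

4527/107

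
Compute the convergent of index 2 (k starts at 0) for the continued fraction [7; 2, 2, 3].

Using pₖ = aₖpₖ₋₁ + pₖ₋₂, qₖ = aₖqₖ₋₁ + qₖ₋₂ (with p₋₁=1, p₋₂=0, q₋₁=0, q₋₂=1):
  k=0: a=7, p=7, q=1
  k=1: a=2, p=15, q=2
  k=2: a=2, p=37, q=5

37/5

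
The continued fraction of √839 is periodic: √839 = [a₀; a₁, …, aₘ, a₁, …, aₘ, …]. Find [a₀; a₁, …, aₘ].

[28; 1, 27, 1, 56]

a₀ = ⌊√839⌋ = 28.
With m₀=0, d₀=1 and mₖ₊₁ = dₖaₖ − mₖ, dₖ₊₁ = (n − mₖ₊₁²)/dₖ, aₖ₊₁ = ⌊(a₀+mₖ₊₁)/dₖ₊₁⌋:
  k=1: m=28, d=55, a=1
  k=2: m=27, d=2, a=27
  k=3: m=27, d=55, a=1
  k=4: m=28, d=1, a=56
d=1 and a=2a₀=56 at k=4, so the next step gives (m, d) = (28, 55) again — its k=1 value — and the period has length 4.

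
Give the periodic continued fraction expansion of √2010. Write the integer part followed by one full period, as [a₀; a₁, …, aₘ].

a₀ = ⌊√2010⌋ = 44.
With m₀=0, d₀=1 and mₖ₊₁ = dₖaₖ − mₖ, dₖ₊₁ = (n − mₖ₊₁²)/dₖ, aₖ₊₁ = ⌊(a₀+mₖ₊₁)/dₖ₊₁⌋:
  k=1: m=44, d=74, a=1
  k=2: m=30, d=15, a=4
  k=3: m=30, d=74, a=1
  k=4: m=44, d=1, a=88
d=1 and a=2a₀=88 at k=4, so the next step gives (m, d) = (44, 74) again — its k=1 value — and the period has length 4.

[44; 1, 4, 1, 88]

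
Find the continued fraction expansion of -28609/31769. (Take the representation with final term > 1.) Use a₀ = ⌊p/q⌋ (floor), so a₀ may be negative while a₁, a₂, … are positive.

-28609 = -1*31769 + 3160
31769 = 10*3160 + 169
3160 = 18*169 + 118
169 = 1*118 + 51
118 = 2*51 + 16
51 = 3*16 + 3
16 = 5*3 + 1
3 = 3*1 + 0  (stop)
So -28609/31769 = [-1; 10, 18, 1, 2, 3, 5, 3].

[-1; 10, 18, 1, 2, 3, 5, 3]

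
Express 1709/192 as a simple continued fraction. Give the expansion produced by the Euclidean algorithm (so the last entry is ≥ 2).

1709 = 8×192 + 173
192 = 1×173 + 19
173 = 9×19 + 2
19 = 9×2 + 1
2 = 2×1 + 0  (stop)
So 1709/192 = [8; 1, 9, 9, 2].

[8; 1, 9, 9, 2]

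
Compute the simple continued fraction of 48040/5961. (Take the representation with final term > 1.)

48040 = 8×5961 + 352
5961 = 16×352 + 329
352 = 1×329 + 23
329 = 14×23 + 7
23 = 3×7 + 2
7 = 3×2 + 1
2 = 2×1 + 0  (stop)
So 48040/5961 = [8; 16, 1, 14, 3, 3, 2].

[8; 16, 1, 14, 3, 3, 2]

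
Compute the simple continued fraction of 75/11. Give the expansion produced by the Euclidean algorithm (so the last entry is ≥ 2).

[6; 1, 4, 2]

75 = 6*11 + 9
11 = 1*9 + 2
9 = 4*2 + 1
2 = 2*1 + 0  (stop)
So 75/11 = [6; 1, 4, 2].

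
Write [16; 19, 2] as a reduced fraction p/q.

Using pₖ = aₖpₖ₋₁ + pₖ₋₂ and qₖ = aₖqₖ₋₁ + qₖ₋₂:
  k=0: a=16, p=16, q=1
  k=1: a=19, p=305, q=19
  k=2: a=2, p=626, q=39

626/39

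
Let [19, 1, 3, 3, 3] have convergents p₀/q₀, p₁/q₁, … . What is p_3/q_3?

257/13

Using pₖ = aₖpₖ₋₁ + pₖ₋₂, qₖ = aₖqₖ₋₁ + qₖ₋₂ (with p₋₁=1, p₋₂=0, q₋₁=0, q₋₂=1):
  k=0: a=19, p=19, q=1
  k=1: a=1, p=20, q=1
  k=2: a=3, p=79, q=4
  k=3: a=3, p=257, q=13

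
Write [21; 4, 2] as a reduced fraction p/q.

Using pₖ = aₖpₖ₋₁ + pₖ₋₂ and qₖ = aₖqₖ₋₁ + qₖ₋₂:
  k=0: a=21, p=21, q=1
  k=1: a=4, p=85, q=4
  k=2: a=2, p=191, q=9

191/9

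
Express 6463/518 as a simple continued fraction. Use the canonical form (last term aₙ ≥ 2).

[12; 2, 10, 3, 2, 3]

6463 = 12·518 + 247
518 = 2·247 + 24
247 = 10·24 + 7
24 = 3·7 + 3
7 = 2·3 + 1
3 = 3·1 + 0  (stop)
So 6463/518 = [12; 2, 10, 3, 2, 3].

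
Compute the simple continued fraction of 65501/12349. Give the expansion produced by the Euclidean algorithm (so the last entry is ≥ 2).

65501 = 5×12349 + 3756
12349 = 3×3756 + 1081
3756 = 3×1081 + 513
1081 = 2×513 + 55
513 = 9×55 + 18
55 = 3×18 + 1
18 = 18×1 + 0  (stop)
So 65501/12349 = [5; 3, 3, 2, 9, 3, 18].

[5; 3, 3, 2, 9, 3, 18]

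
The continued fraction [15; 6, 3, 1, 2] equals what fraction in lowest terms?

1046/69

Using pₖ = aₖpₖ₋₁ + pₖ₋₂ and qₖ = aₖqₖ₋₁ + qₖ₋₂:
  k=0: a=15, p=15, q=1
  k=1: a=6, p=91, q=6
  k=2: a=3, p=288, q=19
  k=3: a=1, p=379, q=25
  k=4: a=2, p=1046, q=69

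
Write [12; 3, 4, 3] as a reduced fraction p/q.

Fold from the inside: start with 3/1.
  4 + 1/3 = 13/3
  3 + 3/13 = 42/13
  12 + 13/42 = 517/42

517/42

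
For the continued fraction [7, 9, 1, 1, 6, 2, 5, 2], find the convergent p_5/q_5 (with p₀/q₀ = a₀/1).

Using pₖ = aₖpₖ₋₁ + pₖ₋₂, qₖ = aₖqₖ₋₁ + qₖ₋₂ (with p₋₁=1, p₋₂=0, q₋₁=0, q₋₂=1):
  k=0: a=7, p=7, q=1
  k=1: a=9, p=64, q=9
  k=2: a=1, p=71, q=10
  k=3: a=1, p=135, q=19
  k=4: a=6, p=881, q=124
  k=5: a=2, p=1897, q=267

1897/267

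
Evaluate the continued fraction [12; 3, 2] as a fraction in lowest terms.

86/7

Using pₖ = aₖpₖ₋₁ + pₖ₋₂ and qₖ = aₖqₖ₋₁ + qₖ₋₂:
  k=0: a=12, p=12, q=1
  k=1: a=3, p=37, q=3
  k=2: a=2, p=86, q=7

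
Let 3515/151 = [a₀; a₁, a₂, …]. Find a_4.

3515 = 23·151 + 42   →  a_0 = 23
151 = 3·42 + 25   →  a_1 = 3
42 = 1·25 + 17   →  a_2 = 1
25 = 1·17 + 8   →  a_3 = 1
17 = 2·8 + 1   →  a_4 = 2

2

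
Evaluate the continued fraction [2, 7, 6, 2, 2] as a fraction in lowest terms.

Using pₖ = aₖpₖ₋₁ + pₖ₋₂ and qₖ = aₖqₖ₋₁ + qₖ₋₂:
  k=0: a=2, p=2, q=1
  k=1: a=7, p=15, q=7
  k=2: a=6, p=92, q=43
  k=3: a=2, p=199, q=93
  k=4: a=2, p=490, q=229

490/229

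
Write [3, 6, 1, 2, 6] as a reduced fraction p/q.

Fold from the inside: start with 6/1.
  2 + 1/6 = 13/6
  1 + 6/13 = 19/13
  6 + 13/19 = 127/19
  3 + 19/127 = 400/127

400/127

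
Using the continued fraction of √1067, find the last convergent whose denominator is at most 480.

12772/391

√1067 = [32; 1, 1, 1, 64, …] (period length 4).
Convergents:
  p_0/q_0 = 32/1
  p_1/q_1 = 33/1
  p_2/q_2 = 65/2
  p_3/q_3 = 98/3
  p_4/q_4 = 6337/194
  p_5/q_5 = 6435/197
  p_6/q_6 = 12772/391
  p_7/q_7 = 19207/588
q_6 = 391 ≤ 480 < 588 = q_7, so the answer is 12772/391.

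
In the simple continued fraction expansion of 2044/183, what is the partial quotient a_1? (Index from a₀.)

2044 = 11·183 + 31   →  a_0 = 11
183 = 5·31 + 28   →  a_1 = 5

5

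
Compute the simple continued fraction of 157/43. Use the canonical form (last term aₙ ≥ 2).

157 = 3·43 + 28
43 = 1·28 + 15
28 = 1·15 + 13
15 = 1·13 + 2
13 = 6·2 + 1
2 = 2·1 + 0  (stop)
So 157/43 = [3; 1, 1, 1, 6, 2].

[3; 1, 1, 1, 6, 2]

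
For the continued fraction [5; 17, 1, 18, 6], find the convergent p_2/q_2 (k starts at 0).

Using pₖ = aₖpₖ₋₁ + pₖ₋₂, qₖ = aₖqₖ₋₁ + qₖ₋₂ (with p₋₁=1, p₋₂=0, q₋₁=0, q₋₂=1):
  k=0: a=5, p=5, q=1
  k=1: a=17, p=86, q=17
  k=2: a=1, p=91, q=18

91/18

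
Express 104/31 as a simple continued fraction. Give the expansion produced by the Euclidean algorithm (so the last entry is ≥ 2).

104 = 3*31 + 11
31 = 2*11 + 9
11 = 1*9 + 2
9 = 4*2 + 1
2 = 2*1 + 0  (stop)
So 104/31 = [3; 2, 1, 4, 2].

[3; 2, 1, 4, 2]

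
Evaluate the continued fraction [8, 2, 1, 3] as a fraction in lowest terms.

Using pₖ = aₖpₖ₋₁ + pₖ₋₂ and qₖ = aₖqₖ₋₁ + qₖ₋₂:
  k=0: a=8, p=8, q=1
  k=1: a=2, p=17, q=2
  k=2: a=1, p=25, q=3
  k=3: a=3, p=92, q=11

92/11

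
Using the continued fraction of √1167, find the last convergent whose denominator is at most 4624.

√1167 = [34; 6, 5, 11, 5, 6, 68, …] (period length 6).
Convergents:
  p_0/q_0 = 34/1
  p_1/q_1 = 205/6
  p_2/q_2 = 1059/31
  p_3/q_3 = 11854/347
  p_4/q_4 = 60329/1766
  p_5/q_5 = 373828/10943
q_4 = 1766 ≤ 4624 < 10943 = q_5, so the answer is 60329/1766.

60329/1766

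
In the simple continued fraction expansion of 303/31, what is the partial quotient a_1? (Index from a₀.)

1

303 = 9·31 + 24   →  a_0 = 9
31 = 1·24 + 7   →  a_1 = 1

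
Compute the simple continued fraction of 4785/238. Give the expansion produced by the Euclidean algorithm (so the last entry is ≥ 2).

4785 = 20*238 + 25
238 = 9*25 + 13
25 = 1*13 + 12
13 = 1*12 + 1
12 = 12*1 + 0  (stop)
So 4785/238 = [20; 9, 1, 1, 12].

[20; 9, 1, 1, 12]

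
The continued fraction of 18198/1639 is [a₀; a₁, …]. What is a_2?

1

18198 = 11·1639 + 169   →  a_0 = 11
1639 = 9·169 + 118   →  a_1 = 9
169 = 1·118 + 51   →  a_2 = 1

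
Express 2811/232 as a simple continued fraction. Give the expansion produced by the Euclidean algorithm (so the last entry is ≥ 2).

[12; 8, 1, 1, 2, 5]

2811 = 12×232 + 27
232 = 8×27 + 16
27 = 1×16 + 11
16 = 1×11 + 5
11 = 2×5 + 1
5 = 5×1 + 0  (stop)
So 2811/232 = [12; 8, 1, 1, 2, 5].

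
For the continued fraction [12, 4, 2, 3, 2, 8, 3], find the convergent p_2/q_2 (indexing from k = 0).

110/9

Using pₖ = aₖpₖ₋₁ + pₖ₋₂, qₖ = aₖqₖ₋₁ + qₖ₋₂ (with p₋₁=1, p₋₂=0, q₋₁=0, q₋₂=1):
  k=0: a=12, p=12, q=1
  k=1: a=4, p=49, q=4
  k=2: a=2, p=110, q=9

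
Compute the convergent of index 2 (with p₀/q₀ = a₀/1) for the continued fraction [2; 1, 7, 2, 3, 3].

23/8

Using pₖ = aₖpₖ₋₁ + pₖ₋₂, qₖ = aₖqₖ₋₁ + qₖ₋₂ (with p₋₁=1, p₋₂=0, q₋₁=0, q₋₂=1):
  k=0: a=2, p=2, q=1
  k=1: a=1, p=3, q=1
  k=2: a=7, p=23, q=8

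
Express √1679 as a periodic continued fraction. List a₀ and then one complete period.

a₀ = ⌊√1679⌋ = 40.

[40; 1, 39, 1, 80]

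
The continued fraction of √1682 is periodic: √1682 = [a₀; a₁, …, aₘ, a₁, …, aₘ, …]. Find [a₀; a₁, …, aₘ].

a₀ = ⌊√1682⌋ = 41.
With m₀=0, d₀=1 and mₖ₊₁ = dₖaₖ − mₖ, dₖ₊₁ = (n − mₖ₊₁²)/dₖ, aₖ₊₁ = ⌊(a₀+mₖ₊₁)/dₖ₊₁⌋:
  k=1: m=41, d=1, a=82
d=1 and a=2a₀=82 at k=1, so the next step gives (m, d) = (41, 1) again — its k=1 value — and the period has length 1.

[41; 82]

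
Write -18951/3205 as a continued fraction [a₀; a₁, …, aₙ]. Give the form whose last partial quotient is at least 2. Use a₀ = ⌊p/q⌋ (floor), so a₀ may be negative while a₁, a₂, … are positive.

[-6; 11, 2, 19, 2, 3]

-18951 = -6·3205 + 279
3205 = 11·279 + 136
279 = 2·136 + 7
136 = 19·7 + 3
7 = 2·3 + 1
3 = 3·1 + 0  (stop)
So -18951/3205 = [-6; 11, 2, 19, 2, 3].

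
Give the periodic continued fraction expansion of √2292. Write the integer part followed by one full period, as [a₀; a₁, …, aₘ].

[47; 1, 6, 1, 94]

a₀ = ⌊√2292⌋ = 47.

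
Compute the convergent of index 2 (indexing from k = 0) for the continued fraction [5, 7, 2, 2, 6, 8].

Using pₖ = aₖpₖ₋₁ + pₖ₋₂, qₖ = aₖqₖ₋₁ + qₖ₋₂ (with p₋₁=1, p₋₂=0, q₋₁=0, q₋₂=1):
  k=0: a=5, p=5, q=1
  k=1: a=7, p=36, q=7
  k=2: a=2, p=77, q=15

77/15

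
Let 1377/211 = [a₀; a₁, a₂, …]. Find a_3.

9

1377 = 6·211 + 111   →  a_0 = 6
211 = 1·111 + 100   →  a_1 = 1
111 = 1·100 + 11   →  a_2 = 1
100 = 9·11 + 1   →  a_3 = 9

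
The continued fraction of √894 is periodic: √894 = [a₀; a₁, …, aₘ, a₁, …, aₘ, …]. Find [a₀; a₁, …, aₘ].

a₀ = ⌊√894⌋ = 29.
With m₀=0, d₀=1 and mₖ₊₁ = dₖaₖ − mₖ, dₖ₊₁ = (n − mₖ₊₁²)/dₖ, aₖ₊₁ = ⌊(a₀+mₖ₊₁)/dₖ₊₁⌋:
  k=1: m=29, d=53, a=1
  k=2: m=24, d=6, a=8
  k=3: m=24, d=53, a=1
  k=4: m=29, d=1, a=58
d=1 and a=2a₀=58 at k=4, so the next step gives (m, d) = (29, 53) again — its k=1 value — and the period has length 4.

[29; 1, 8, 1, 58]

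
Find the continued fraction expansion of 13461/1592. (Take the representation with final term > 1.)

[8; 2, 5, 9, 2, 7]

13461 = 8·1592 + 725
1592 = 2·725 + 142
725 = 5·142 + 15
142 = 9·15 + 7
15 = 2·7 + 1
7 = 7·1 + 0  (stop)
So 13461/1592 = [8; 2, 5, 9, 2, 7].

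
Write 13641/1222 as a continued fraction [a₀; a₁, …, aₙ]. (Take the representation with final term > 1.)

[11; 6, 7, 9, 3]

13641 = 11·1222 + 199
1222 = 6·199 + 28
199 = 7·28 + 3
28 = 9·3 + 1
3 = 3·1 + 0  (stop)
So 13641/1222 = [11; 6, 7, 9, 3].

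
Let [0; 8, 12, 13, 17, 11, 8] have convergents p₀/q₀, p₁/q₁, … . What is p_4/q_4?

Using pₖ = aₖpₖ₋₁ + pₖ₋₂, qₖ = aₖqₖ₋₁ + qₖ₋₂ (with p₋₁=1, p₋₂=0, q₋₁=0, q₋₂=1):
  k=0: a=0, p=0, q=1
  k=1: a=8, p=1, q=8
  k=2: a=12, p=12, q=97
  k=3: a=13, p=157, q=1269
  k=4: a=17, p=2681, q=21670

2681/21670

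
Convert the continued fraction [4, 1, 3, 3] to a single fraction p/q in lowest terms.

62/13

Fold from the inside: start with 3/1.
  3 + 1/3 = 10/3
  1 + 3/10 = 13/10
  4 + 10/13 = 62/13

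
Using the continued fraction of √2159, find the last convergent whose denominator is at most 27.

697/15

√2159 = [46; 2, 6, 1, 1, 1, 6, 2, 92, …] (period length 8).
Convergents:
  p_0/q_0 = 46/1
  p_1/q_1 = 93/2
  p_2/q_2 = 604/13
  p_3/q_3 = 697/15
  p_4/q_4 = 1301/28
q_3 = 15 ≤ 27 < 28 = q_4, so the answer is 697/15.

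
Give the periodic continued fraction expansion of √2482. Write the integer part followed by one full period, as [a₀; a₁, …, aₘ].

[49; 1, 4, 1, 1, 4, 1, 98]

a₀ = ⌊√2482⌋ = 49.
With m₀=0, d₀=1 and mₖ₊₁ = dₖaₖ − mₖ, dₖ₊₁ = (n − mₖ₊₁²)/dₖ, aₖ₊₁ = ⌊(a₀+mₖ₊₁)/dₖ₊₁⌋:
  k=1: m=49, d=81, a=1
  k=2: m=32, d=18, a=4
  k=3: m=40, d=49, a=1
  k=4: m=9, d=49, a=1
  k=5: m=40, d=18, a=4
  k=6: m=32, d=81, a=1
  k=7: m=49, d=1, a=98
d=1 and a=2a₀=98 at k=7, so the next step gives (m, d) = (49, 81) again — its k=1 value — and the period has length 7.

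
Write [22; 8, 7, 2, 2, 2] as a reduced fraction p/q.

16017/724

Using pₖ = aₖpₖ₋₁ + pₖ₋₂ and qₖ = aₖqₖ₋₁ + qₖ₋₂:
  k=0: a=22, p=22, q=1
  k=1: a=8, p=177, q=8
  k=2: a=7, p=1261, q=57
  k=3: a=2, p=2699, q=122
  k=4: a=2, p=6659, q=301
  k=5: a=2, p=16017, q=724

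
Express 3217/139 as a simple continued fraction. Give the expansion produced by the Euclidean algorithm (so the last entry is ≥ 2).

[23; 6, 1, 19]

3217 = 23×139 + 20
139 = 6×20 + 19
20 = 1×19 + 1
19 = 19×1 + 0  (stop)
So 3217/139 = [23; 6, 1, 19].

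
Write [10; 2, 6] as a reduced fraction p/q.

Fold from the inside: start with 6/1.
  2 + 1/6 = 13/6
  10 + 6/13 = 136/13

136/13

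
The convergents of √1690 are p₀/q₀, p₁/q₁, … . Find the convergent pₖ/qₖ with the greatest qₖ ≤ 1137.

27379/666

√1690 = [41; 9, 8, 9, 82, …] (period length 4).
Convergents:
  p_0/q_0 = 41/1
  p_1/q_1 = 370/9
  p_2/q_2 = 3001/73
  p_3/q_3 = 27379/666
  p_4/q_4 = 2248079/54685
q_3 = 666 ≤ 1137 < 54685 = q_4, so the answer is 27379/666.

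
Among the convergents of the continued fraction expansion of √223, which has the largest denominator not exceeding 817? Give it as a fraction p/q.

6705/449

√223 = [14; 1, 13, 1, 28, …] (period length 4).
Convergents:
  p_0/q_0 = 14/1
  p_1/q_1 = 15/1
  p_2/q_2 = 209/14
  p_3/q_3 = 224/15
  p_4/q_4 = 6481/434
  p_5/q_5 = 6705/449
  p_6/q_6 = 93646/6271
q_5 = 449 ≤ 817 < 6271 = q_6, so the answer is 6705/449.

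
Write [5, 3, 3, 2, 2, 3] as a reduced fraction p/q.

1013/191

Using pₖ = aₖpₖ₋₁ + pₖ₋₂ and qₖ = aₖqₖ₋₁ + qₖ₋₂:
  k=0: a=5, p=5, q=1
  k=1: a=3, p=16, q=3
  k=2: a=3, p=53, q=10
  k=3: a=2, p=122, q=23
  k=4: a=2, p=297, q=56
  k=5: a=3, p=1013, q=191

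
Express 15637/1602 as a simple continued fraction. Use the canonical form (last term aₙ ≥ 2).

[9; 1, 3, 5, 2, 8, 4]

15637 = 9*1602 + 1219
1602 = 1*1219 + 383
1219 = 3*383 + 70
383 = 5*70 + 33
70 = 2*33 + 4
33 = 8*4 + 1
4 = 4*1 + 0  (stop)
So 15637/1602 = [9; 1, 3, 5, 2, 8, 4].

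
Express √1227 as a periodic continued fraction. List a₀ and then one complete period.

a₀ = ⌊√1227⌋ = 35.
With m₀=0, d₀=1 and mₖ₊₁ = dₖaₖ − mₖ, dₖ₊₁ = (n − mₖ₊₁²)/dₖ, aₖ₊₁ = ⌊(a₀+mₖ₊₁)/dₖ₊₁⌋:
  k=1: m=35, d=2, a=35
  k=2: m=35, d=1, a=70
d=1 and a=2a₀=70 at k=2, so the next step gives (m, d) = (35, 2) again — its k=1 value — and the period has length 2.

[35; 35, 70]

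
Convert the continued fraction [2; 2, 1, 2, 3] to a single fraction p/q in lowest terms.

Using pₖ = aₖpₖ₋₁ + pₖ₋₂ and qₖ = aₖqₖ₋₁ + qₖ₋₂:
  k=0: a=2, p=2, q=1
  k=1: a=2, p=5, q=2
  k=2: a=1, p=7, q=3
  k=3: a=2, p=19, q=8
  k=4: a=3, p=64, q=27

64/27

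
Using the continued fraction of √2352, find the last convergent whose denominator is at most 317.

9360/193

√2352 = [48; 2, 96, …] (period length 2).
Convergents:
  p_0/q_0 = 48/1
  p_1/q_1 = 97/2
  p_2/q_2 = 9360/193
  p_3/q_3 = 18817/388
q_2 = 193 ≤ 317 < 388 = q_3, so the answer is 9360/193.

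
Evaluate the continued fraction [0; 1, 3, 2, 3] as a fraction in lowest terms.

24/31

Fold from the inside: start with 3/1.
  2 + 1/3 = 7/3
  3 + 3/7 = 24/7
  1 + 7/24 = 31/24
  0 + 24/31 = 24/31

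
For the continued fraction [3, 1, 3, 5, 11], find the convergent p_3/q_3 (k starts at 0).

79/21

Using pₖ = aₖpₖ₋₁ + pₖ₋₂, qₖ = aₖqₖ₋₁ + qₖ₋₂ (with p₋₁=1, p₋₂=0, q₋₁=0, q₋₂=1):
  k=0: a=3, p=3, q=1
  k=1: a=1, p=4, q=1
  k=2: a=3, p=15, q=4
  k=3: a=5, p=79, q=21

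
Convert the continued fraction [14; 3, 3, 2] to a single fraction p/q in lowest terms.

Using pₖ = aₖpₖ₋₁ + pₖ₋₂ and qₖ = aₖqₖ₋₁ + qₖ₋₂:
  k=0: a=14, p=14, q=1
  k=1: a=3, p=43, q=3
  k=2: a=3, p=143, q=10
  k=3: a=2, p=329, q=23

329/23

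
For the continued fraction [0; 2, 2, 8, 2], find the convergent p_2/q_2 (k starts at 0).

Using pₖ = aₖpₖ₋₁ + pₖ₋₂, qₖ = aₖqₖ₋₁ + qₖ₋₂ (with p₋₁=1, p₋₂=0, q₋₁=0, q₋₂=1):
  k=0: a=0, p=0, q=1
  k=1: a=2, p=1, q=2
  k=2: a=2, p=2, q=5

2/5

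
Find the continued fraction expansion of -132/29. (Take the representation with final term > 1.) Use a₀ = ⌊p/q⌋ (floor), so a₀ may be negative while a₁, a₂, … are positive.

-132 = -5·29 + 13
29 = 2·13 + 3
13 = 4·3 + 1
3 = 3·1 + 0  (stop)
So -132/29 = [-5; 2, 4, 3].

[-5; 2, 4, 3]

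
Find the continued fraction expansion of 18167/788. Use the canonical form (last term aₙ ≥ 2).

18167 = 23*788 + 43
788 = 18*43 + 14
43 = 3*14 + 1
14 = 14*1 + 0  (stop)
So 18167/788 = [23; 18, 3, 14].

[23; 18, 3, 14]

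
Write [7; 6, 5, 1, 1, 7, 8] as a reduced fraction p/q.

Using pₖ = aₖpₖ₋₁ + pₖ₋₂ and qₖ = aₖqₖ₋₁ + qₖ₋₂:
  k=0: a=7, p=7, q=1
  k=1: a=6, p=43, q=6
  k=2: a=5, p=222, q=31
  k=3: a=1, p=265, q=37
  k=4: a=1, p=487, q=68
  k=5: a=7, p=3674, q=513
  k=6: a=8, p=29879, q=4172

29879/4172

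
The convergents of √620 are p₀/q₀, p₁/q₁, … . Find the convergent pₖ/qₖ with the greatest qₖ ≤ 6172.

√620 = [24; 1, 8, 1, 48, …] (period length 4).
Convergents:
  p_0/q_0 = 24/1
  p_1/q_1 = 25/1
  p_2/q_2 = 224/9
  p_3/q_3 = 249/10
  p_4/q_4 = 12176/489
  p_5/q_5 = 12425/499
  p_6/q_6 = 111576/4481
  p_7/q_7 = 124001/4980
  p_8/q_8 = 6063624/243521
q_7 = 4980 ≤ 6172 < 243521 = q_8, so the answer is 124001/4980.

124001/4980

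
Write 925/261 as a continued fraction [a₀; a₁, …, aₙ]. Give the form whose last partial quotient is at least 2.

[3; 1, 1, 5, 5, 1, 3]

925 = 3·261 + 142
261 = 1·142 + 119
142 = 1·119 + 23
119 = 5·23 + 4
23 = 5·4 + 3
4 = 1·3 + 1
3 = 3·1 + 0  (stop)
So 925/261 = [3; 1, 1, 5, 5, 1, 3].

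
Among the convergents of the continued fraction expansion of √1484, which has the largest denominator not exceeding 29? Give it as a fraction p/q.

886/23

√1484 = [38; 1, 1, 10, 1, 1, 76, …] (period length 6).
Convergents:
  p_0/q_0 = 38/1
  p_1/q_1 = 39/1
  p_2/q_2 = 77/2
  p_3/q_3 = 809/21
  p_4/q_4 = 886/23
  p_5/q_5 = 1695/44
q_4 = 23 ≤ 29 < 44 = q_5, so the answer is 886/23.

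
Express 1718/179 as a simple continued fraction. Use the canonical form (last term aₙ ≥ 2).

[9; 1, 1, 2, 17, 2]

1718 = 9*179 + 107
179 = 1*107 + 72
107 = 1*72 + 35
72 = 2*35 + 2
35 = 17*2 + 1
2 = 2*1 + 0  (stop)
So 1718/179 = [9; 1, 1, 2, 17, 2].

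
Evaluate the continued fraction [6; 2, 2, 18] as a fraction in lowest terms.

589/92

Using pₖ = aₖpₖ₋₁ + pₖ₋₂ and qₖ = aₖqₖ₋₁ + qₖ₋₂:
  k=0: a=6, p=6, q=1
  k=1: a=2, p=13, q=2
  k=2: a=2, p=32, q=5
  k=3: a=18, p=589, q=92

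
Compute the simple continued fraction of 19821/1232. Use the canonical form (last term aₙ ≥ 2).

[16; 11, 3, 3, 3, 3]

19821 = 16×1232 + 109
1232 = 11×109 + 33
109 = 3×33 + 10
33 = 3×10 + 3
10 = 3×3 + 1
3 = 3×1 + 0  (stop)
So 19821/1232 = [16; 11, 3, 3, 3, 3].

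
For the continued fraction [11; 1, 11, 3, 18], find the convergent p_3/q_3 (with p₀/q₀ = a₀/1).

441/37

Using pₖ = aₖpₖ₋₁ + pₖ₋₂, qₖ = aₖqₖ₋₁ + qₖ₋₂ (with p₋₁=1, p₋₂=0, q₋₁=0, q₋₂=1):
  k=0: a=11, p=11, q=1
  k=1: a=1, p=12, q=1
  k=2: a=11, p=143, q=12
  k=3: a=3, p=441, q=37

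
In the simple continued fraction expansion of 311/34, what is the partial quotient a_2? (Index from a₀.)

311 = 9·34 + 5   →  a_0 = 9
34 = 6·5 + 4   →  a_1 = 6
5 = 1·4 + 1   →  a_2 = 1

1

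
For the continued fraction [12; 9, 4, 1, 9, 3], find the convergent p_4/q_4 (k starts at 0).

5461/451

Using pₖ = aₖpₖ₋₁ + pₖ₋₂, qₖ = aₖqₖ₋₁ + qₖ₋₂ (with p₋₁=1, p₋₂=0, q₋₁=0, q₋₂=1):
  k=0: a=12, p=12, q=1
  k=1: a=9, p=109, q=9
  k=2: a=4, p=448, q=37
  k=3: a=1, p=557, q=46
  k=4: a=9, p=5461, q=451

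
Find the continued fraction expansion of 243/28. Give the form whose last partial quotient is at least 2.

[8; 1, 2, 9]

243 = 8*28 + 19
28 = 1*19 + 9
19 = 2*9 + 1
9 = 9*1 + 0  (stop)
So 243/28 = [8; 1, 2, 9].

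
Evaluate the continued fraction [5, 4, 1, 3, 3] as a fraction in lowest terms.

Using pₖ = aₖpₖ₋₁ + pₖ₋₂ and qₖ = aₖqₖ₋₁ + qₖ₋₂:
  k=0: a=5, p=5, q=1
  k=1: a=4, p=21, q=4
  k=2: a=1, p=26, q=5
  k=3: a=3, p=99, q=19
  k=4: a=3, p=323, q=62

323/62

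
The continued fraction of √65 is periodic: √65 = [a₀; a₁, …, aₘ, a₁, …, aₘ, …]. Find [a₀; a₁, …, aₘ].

[8; 16]

a₀ = ⌊√65⌋ = 8.
With m₀=0, d₀=1 and mₖ₊₁ = dₖaₖ − mₖ, dₖ₊₁ = (n − mₖ₊₁²)/dₖ, aₖ₊₁ = ⌊(a₀+mₖ₊₁)/dₖ₊₁⌋:
  k=1: m=8, d=1, a=16
d=1 and a=2a₀=16 at k=1, so the next step gives (m, d) = (8, 1) again — its k=1 value — and the period has length 1.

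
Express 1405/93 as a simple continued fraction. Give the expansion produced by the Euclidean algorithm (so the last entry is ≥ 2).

[15; 9, 3, 3]

1405 = 15·93 + 10
93 = 9·10 + 3
10 = 3·3 + 1
3 = 3·1 + 0  (stop)
So 1405/93 = [15; 9, 3, 3].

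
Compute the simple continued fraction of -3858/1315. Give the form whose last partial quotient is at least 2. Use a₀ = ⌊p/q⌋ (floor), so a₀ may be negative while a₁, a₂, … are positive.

[-3; 15, 8, 1, 2, 3]

-3858 = -3×1315 + 87
1315 = 15×87 + 10
87 = 8×10 + 7
10 = 1×7 + 3
7 = 2×3 + 1
3 = 3×1 + 0  (stop)
So -3858/1315 = [-3; 15, 8, 1, 2, 3].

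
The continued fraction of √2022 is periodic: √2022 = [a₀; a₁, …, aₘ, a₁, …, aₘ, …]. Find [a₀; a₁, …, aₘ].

a₀ = ⌊√2022⌋ = 44.

[44; 1, 28, 1, 88]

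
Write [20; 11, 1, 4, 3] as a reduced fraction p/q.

Fold from the inside: start with 3/1.
  4 + 1/3 = 13/3
  1 + 3/13 = 16/13
  11 + 13/16 = 189/16
  20 + 16/189 = 3796/189

3796/189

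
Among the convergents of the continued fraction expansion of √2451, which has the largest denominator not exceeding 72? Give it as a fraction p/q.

√2451 = [49; 1, 1, 32, 1, 1, 98, …] (period length 6).
Convergents:
  p_0/q_0 = 49/1
  p_1/q_1 = 50/1
  p_2/q_2 = 99/2
  p_3/q_3 = 3218/65
  p_4/q_4 = 3317/67
  p_5/q_5 = 6535/132
q_4 = 67 ≤ 72 < 132 = q_5, so the answer is 3317/67.

3317/67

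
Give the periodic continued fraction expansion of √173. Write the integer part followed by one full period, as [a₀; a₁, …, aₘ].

[13; 6, 1, 1, 6, 26]

a₀ = ⌊√173⌋ = 13.
With m₀=0, d₀=1 and mₖ₊₁ = dₖaₖ − mₖ, dₖ₊₁ = (n − mₖ₊₁²)/dₖ, aₖ₊₁ = ⌊(a₀+mₖ₊₁)/dₖ₊₁⌋:
  k=1: m=13, d=4, a=6
  k=2: m=11, d=13, a=1
  k=3: m=2, d=13, a=1
  k=4: m=11, d=4, a=6
  k=5: m=13, d=1, a=26
d=1 and a=2a₀=26 at k=5, so the next step gives (m, d) = (13, 4) again — its k=1 value — and the period has length 5.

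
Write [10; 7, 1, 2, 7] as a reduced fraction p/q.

Fold from the inside: start with 7/1.
  2 + 1/7 = 15/7
  1 + 7/15 = 22/15
  7 + 15/22 = 169/22
  10 + 22/169 = 1712/169

1712/169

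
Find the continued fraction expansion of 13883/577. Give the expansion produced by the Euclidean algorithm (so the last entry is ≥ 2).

13883 = 24·577 + 35
577 = 16·35 + 17
35 = 2·17 + 1
17 = 17·1 + 0  (stop)
So 13883/577 = [24; 16, 2, 17].

[24; 16, 2, 17]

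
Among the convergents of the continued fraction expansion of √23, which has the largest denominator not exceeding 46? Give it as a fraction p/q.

211/44

√23 = [4; 1, 3, 1, 8, …] (period length 4).
Convergents:
  p_0/q_0 = 4/1
  p_1/q_1 = 5/1
  p_2/q_2 = 19/4
  p_3/q_3 = 24/5
  p_4/q_4 = 211/44
  p_5/q_5 = 235/49
q_4 = 44 ≤ 46 < 49 = q_5, so the answer is 211/44.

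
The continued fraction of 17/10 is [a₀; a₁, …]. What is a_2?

17 = 1·10 + 7   →  a_0 = 1
10 = 1·7 + 3   →  a_1 = 1
7 = 2·3 + 1   →  a_2 = 2

2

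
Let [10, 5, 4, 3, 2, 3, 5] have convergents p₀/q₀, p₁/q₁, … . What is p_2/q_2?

214/21

Using pₖ = aₖpₖ₋₁ + pₖ₋₂, qₖ = aₖqₖ₋₁ + qₖ₋₂ (with p₋₁=1, p₋₂=0, q₋₁=0, q₋₂=1):
  k=0: a=10, p=10, q=1
  k=1: a=5, p=51, q=5
  k=2: a=4, p=214, q=21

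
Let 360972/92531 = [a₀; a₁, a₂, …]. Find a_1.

360972 = 3·92531 + 83379   →  a_0 = 3
92531 = 1·83379 + 9152   →  a_1 = 1

1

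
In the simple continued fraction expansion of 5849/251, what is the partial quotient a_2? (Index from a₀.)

5849 = 23·251 + 76   →  a_0 = 23
251 = 3·76 + 23   →  a_1 = 3
76 = 3·23 + 7   →  a_2 = 3

3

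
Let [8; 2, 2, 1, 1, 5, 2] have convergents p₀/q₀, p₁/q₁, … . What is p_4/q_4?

101/12

Using pₖ = aₖpₖ₋₁ + pₖ₋₂, qₖ = aₖqₖ₋₁ + qₖ₋₂ (with p₋₁=1, p₋₂=0, q₋₁=0, q₋₂=1):
  k=0: a=8, p=8, q=1
  k=1: a=2, p=17, q=2
  k=2: a=2, p=42, q=5
  k=3: a=1, p=59, q=7
  k=4: a=1, p=101, q=12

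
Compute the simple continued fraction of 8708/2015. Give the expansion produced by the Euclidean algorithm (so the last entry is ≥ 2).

[4; 3, 9, 7, 1, 8]

8708 = 4×2015 + 648
2015 = 3×648 + 71
648 = 9×71 + 9
71 = 7×9 + 8
9 = 1×8 + 1
8 = 8×1 + 0  (stop)
So 8708/2015 = [4; 3, 9, 7, 1, 8].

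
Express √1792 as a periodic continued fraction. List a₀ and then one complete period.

a₀ = ⌊√1792⌋ = 42.
With m₀=0, d₀=1 and mₖ₊₁ = dₖaₖ − mₖ, dₖ₊₁ = (n − mₖ₊₁²)/dₖ, aₖ₊₁ = ⌊(a₀+mₖ₊₁)/dₖ₊₁⌋:
  k=1: m=42, d=28, a=3
  k=2: m=42, d=1, a=84
d=1 and a=2a₀=84 at k=2, so the next step gives (m, d) = (42, 28) again — its k=1 value — and the period has length 2.

[42; 3, 84]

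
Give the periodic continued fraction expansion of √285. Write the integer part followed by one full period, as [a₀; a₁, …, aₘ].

a₀ = ⌊√285⌋ = 16.
With m₀=0, d₀=1 and mₖ₊₁ = dₖaₖ − mₖ, dₖ₊₁ = (n − mₖ₊₁²)/dₖ, aₖ₊₁ = ⌊(a₀+mₖ₊₁)/dₖ₊₁⌋:
  k=1: m=16, d=29, a=1
  k=2: m=13, d=4, a=7
  k=3: m=15, d=15, a=2
  k=4: m=15, d=4, a=7
  k=5: m=13, d=29, a=1
  k=6: m=16, d=1, a=32
d=1 and a=2a₀=32 at k=6, so the next step gives (m, d) = (16, 29) again — its k=1 value — and the period has length 6.

[16; 1, 7, 2, 7, 1, 32]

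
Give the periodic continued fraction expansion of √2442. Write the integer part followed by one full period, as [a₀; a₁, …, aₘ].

[49; 2, 2, 2, 98]

a₀ = ⌊√2442⌋ = 49.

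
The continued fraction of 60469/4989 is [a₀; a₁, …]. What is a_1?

60469 = 12·4989 + 601   →  a_0 = 12
4989 = 8·601 + 181   →  a_1 = 8

8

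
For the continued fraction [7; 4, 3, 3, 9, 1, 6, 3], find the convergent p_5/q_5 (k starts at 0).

Using pₖ = aₖpₖ₋₁ + pₖ₋₂, qₖ = aₖqₖ₋₁ + qₖ₋₂ (with p₋₁=1, p₋₂=0, q₋₁=0, q₋₂=1):
  k=0: a=7, p=7, q=1
  k=1: a=4, p=29, q=4
  k=2: a=3, p=94, q=13
  k=3: a=3, p=311, q=43
  k=4: a=9, p=2893, q=400
  k=5: a=1, p=3204, q=443

3204/443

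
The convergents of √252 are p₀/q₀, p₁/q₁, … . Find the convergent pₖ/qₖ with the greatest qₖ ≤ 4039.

√252 = [15; 1, 6, 1, 30, …] (period length 4).
Convergents:
  p_0/q_0 = 15/1
  p_1/q_1 = 16/1
  p_2/q_2 = 111/7
  p_3/q_3 = 127/8
  p_4/q_4 = 3921/247
  p_5/q_5 = 4048/255
  p_6/q_6 = 28209/1777
  p_7/q_7 = 32257/2032
  p_8/q_8 = 995919/62737
q_7 = 2032 ≤ 4039 < 62737 = q_8, so the answer is 32257/2032.

32257/2032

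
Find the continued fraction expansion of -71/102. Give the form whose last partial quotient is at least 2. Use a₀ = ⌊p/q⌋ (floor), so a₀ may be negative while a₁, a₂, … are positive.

-71 = -1×102 + 31
102 = 3×31 + 9
31 = 3×9 + 4
9 = 2×4 + 1
4 = 4×1 + 0  (stop)
So -71/102 = [-1; 3, 3, 2, 4].

[-1; 3, 3, 2, 4]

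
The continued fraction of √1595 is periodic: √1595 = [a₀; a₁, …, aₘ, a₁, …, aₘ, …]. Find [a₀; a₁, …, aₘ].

a₀ = ⌊√1595⌋ = 39.

[39; 1, 14, 1, 78]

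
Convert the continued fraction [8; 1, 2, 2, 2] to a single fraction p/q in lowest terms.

148/17

Fold from the inside: start with 2/1.
  2 + 1/2 = 5/2
  2 + 2/5 = 12/5
  1 + 5/12 = 17/12
  8 + 12/17 = 148/17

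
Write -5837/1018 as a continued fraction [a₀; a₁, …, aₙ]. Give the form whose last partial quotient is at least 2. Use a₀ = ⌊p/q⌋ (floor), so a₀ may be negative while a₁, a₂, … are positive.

[-6; 3, 1, 3, 9, 2, 3]

-5837 = -6·1018 + 271
1018 = 3·271 + 205
271 = 1·205 + 66
205 = 3·66 + 7
66 = 9·7 + 3
7 = 2·3 + 1
3 = 3·1 + 0  (stop)
So -5837/1018 = [-6; 3, 1, 3, 9, 2, 3].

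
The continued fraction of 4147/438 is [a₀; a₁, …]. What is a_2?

7

4147 = 9·438 + 205   →  a_0 = 9
438 = 2·205 + 28   →  a_1 = 2
205 = 7·28 + 9   →  a_2 = 7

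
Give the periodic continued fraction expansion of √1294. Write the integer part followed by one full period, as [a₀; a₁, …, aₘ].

a₀ = ⌊√1294⌋ = 35.
With m₀=0, d₀=1 and mₖ₊₁ = dₖaₖ − mₖ, dₖ₊₁ = (n − mₖ₊₁²)/dₖ, aₖ₊₁ = ⌊(a₀+mₖ₊₁)/dₖ₊₁⌋:
  k=1: m=35, d=69, a=1
  k=2: m=34, d=2, a=34
  k=3: m=34, d=69, a=1
  k=4: m=35, d=1, a=70
d=1 and a=2a₀=70 at k=4, so the next step gives (m, d) = (35, 69) again — its k=1 value — and the period has length 4.

[35; 1, 34, 1, 70]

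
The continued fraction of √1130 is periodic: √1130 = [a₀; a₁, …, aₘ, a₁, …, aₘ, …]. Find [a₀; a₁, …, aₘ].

[33; 1, 1, 1, 1, 1, 1, 66]

a₀ = ⌊√1130⌋ = 33.
With m₀=0, d₀=1 and mₖ₊₁ = dₖaₖ − mₖ, dₖ₊₁ = (n − mₖ₊₁²)/dₖ, aₖ₊₁ = ⌊(a₀+mₖ₊₁)/dₖ₊₁⌋:
  k=1: m=33, d=41, a=1
  k=2: m=8, d=26, a=1
  k=3: m=18, d=31, a=1
  k=4: m=13, d=31, a=1
  k=5: m=18, d=26, a=1
  k=6: m=8, d=41, a=1
  k=7: m=33, d=1, a=66
d=1 and a=2a₀=66 at k=7, so the next step gives (m, d) = (33, 41) again — its k=1 value — and the period has length 7.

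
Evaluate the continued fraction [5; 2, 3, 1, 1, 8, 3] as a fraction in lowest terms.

2322/427

Fold from the inside: start with 3/1.
  8 + 1/3 = 25/3
  1 + 3/25 = 28/25
  1 + 25/28 = 53/28
  3 + 28/53 = 187/53
  2 + 53/187 = 427/187
  5 + 187/427 = 2322/427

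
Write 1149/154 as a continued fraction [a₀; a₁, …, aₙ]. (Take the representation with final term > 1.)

[7; 2, 5, 1, 11]

1149 = 7*154 + 71
154 = 2*71 + 12
71 = 5*12 + 11
12 = 1*11 + 1
11 = 11*1 + 0  (stop)
So 1149/154 = [7; 2, 5, 1, 11].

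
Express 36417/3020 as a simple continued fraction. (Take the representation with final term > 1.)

[12; 17, 16, 11]

36417 = 12*3020 + 177
3020 = 17*177 + 11
177 = 16*11 + 1
11 = 11*1 + 0  (stop)
So 36417/3020 = [12; 17, 16, 11].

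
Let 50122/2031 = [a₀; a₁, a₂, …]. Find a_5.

2

50122 = 24·2031 + 1378   →  a_0 = 24
2031 = 1·1378 + 653   →  a_1 = 1
1378 = 2·653 + 72   →  a_2 = 2
653 = 9·72 + 5   →  a_3 = 9
72 = 14·5 + 2   →  a_4 = 14
5 = 2·2 + 1   →  a_5 = 2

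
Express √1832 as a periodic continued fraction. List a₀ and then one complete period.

[42; 1, 4, 21, 4, 1, 84]

a₀ = ⌊√1832⌋ = 42.
With m₀=0, d₀=1 and mₖ₊₁ = dₖaₖ − mₖ, dₖ₊₁ = (n − mₖ₊₁²)/dₖ, aₖ₊₁ = ⌊(a₀+mₖ₊₁)/dₖ₊₁⌋:
  k=1: m=42, d=68, a=1
  k=2: m=26, d=17, a=4
  k=3: m=42, d=4, a=21
  k=4: m=42, d=17, a=4
  k=5: m=26, d=68, a=1
  k=6: m=42, d=1, a=84
d=1 and a=2a₀=84 at k=6, so the next step gives (m, d) = (42, 68) again — its k=1 value — and the period has length 6.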